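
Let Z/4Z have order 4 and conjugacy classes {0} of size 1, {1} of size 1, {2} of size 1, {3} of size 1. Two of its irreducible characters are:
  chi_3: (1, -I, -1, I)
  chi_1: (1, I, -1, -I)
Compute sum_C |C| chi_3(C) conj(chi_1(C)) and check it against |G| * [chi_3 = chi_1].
Sum = 0; so <chi_3, chi_1> = 0 (distinct irreducibles are orthogonal).

Working: Compute term by term over conjugacy classes (|C| * chi_3(C) * conj(chi_1(C))):
  1*(1)*conj(1) + 1*(-I)*conj(I) + 1*(-1)*conj(-1) + 1*(I)*conj(-I)
  = (1) + (-1) + (1) + (-1)
  = 0.
(Exp terms are combined using exp(i*s)*conj(exp(i*t)) = exp(i*(s-t)), and sums of them are collapsed using the identity that for every m > 1 the m distinct m-th roots of unity sum to 0, e.g. 1 + exp(2*I*pi/3) + exp(-2*I*pi/3) = 0.)
Dividing by |G| = 4 gives 0/4 = 0, matching the row-orthogonality relation <chi_3, chi_1> = [chi_3 = chi_1].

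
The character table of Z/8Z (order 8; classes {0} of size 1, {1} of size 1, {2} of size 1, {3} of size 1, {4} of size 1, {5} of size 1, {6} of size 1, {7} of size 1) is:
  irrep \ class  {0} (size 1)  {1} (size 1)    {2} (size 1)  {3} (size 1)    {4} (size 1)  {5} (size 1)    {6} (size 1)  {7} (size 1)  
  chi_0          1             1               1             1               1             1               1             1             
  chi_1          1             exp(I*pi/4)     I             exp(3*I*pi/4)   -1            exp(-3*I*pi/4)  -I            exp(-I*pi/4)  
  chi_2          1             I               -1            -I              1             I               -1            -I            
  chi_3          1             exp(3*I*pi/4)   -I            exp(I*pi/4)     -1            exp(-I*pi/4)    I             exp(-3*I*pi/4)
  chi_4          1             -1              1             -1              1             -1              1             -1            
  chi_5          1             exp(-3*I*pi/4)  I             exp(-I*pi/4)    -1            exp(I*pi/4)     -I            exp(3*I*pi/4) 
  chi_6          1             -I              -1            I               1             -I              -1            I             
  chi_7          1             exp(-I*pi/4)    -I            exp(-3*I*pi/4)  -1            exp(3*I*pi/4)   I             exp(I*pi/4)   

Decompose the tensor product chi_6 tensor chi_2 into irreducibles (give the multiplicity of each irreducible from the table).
chi_6 tensor chi_2 = chi_0 (all other irreducibles have multiplicity 0).

Solution. The character of a tensor product is the pointwise product (chi_6 * chi_2)(C) = chi_6(C) * chi_2(C):
  {0}: (1)*(1), {1}: (-I)*(I), {2}: (-1)*(-1), {3}: (I)*(-I), {4}: (1)*(1), {5}: (-I)*(I), {6}: (-1)*(-1), {7}: (I)*(-I)
so (chi_6 * chi_2) takes values
  {0} -> 1, {1} -> 1, {2} -> 1, {3} -> 1, {4} -> 1, {5} -> 1, {6} -> 1, {7} -> 1.
Now take the inner product of this character with each irreducible chi from the table, <chi_6*chi_2, chi> = (1/8) sum_C |C| (chi_6*chi_2)(C) conj(chi(C)):
  <chi_6*chi_2, chi_0> = (1/8)[1*(1)*conj(1) + 1*(1)*conj(1) + 1*(1)*conj(1) + 1*(1)*conj(1) + 1*(1)*conj(1) + 1*(1)*conj(1) + 1*(1)*conj(1) + 1*(1)*conj(1)]
      = (1/8)[(1) + (1) + (1) + (1) + (1) + (1) + (1) + (1)] = 8/8 = 1
  <chi_6*chi_2, chi_1> = (1/8)[1*(1)*conj(1) + 1*(1)*conj(exp(I*pi/4)) + 1*(1)*conj(I) + 1*(1)*conj(exp(3*I*pi/4)) + 1*(1)*conj(-1) + 1*(1)*conj(exp(-3*I*pi/4)) + 1*(1)*conj(-I) + 1*(1)*conj(exp(-I*pi/4))]
      = (1/8)[(1) + (exp(-I*pi/4)) + (-I) + (exp(-3*I*pi/4)) + (-1) + (exp(3*I*pi/4)) + (I) + (exp(I*pi/4))] = 0/8 = 0
  <chi_6*chi_2, chi_2> = (1/8)[1*(1)*conj(1) + 1*(1)*conj(I) + 1*(1)*conj(-1) + 1*(1)*conj(-I) + 1*(1)*conj(1) + 1*(1)*conj(I) + 1*(1)*conj(-1) + 1*(1)*conj(-I)]
      = (1/8)[(1) + (-I) + (-1) + (I) + (1) + (-I) + (-1) + (I)] = 0/8 = 0
  <chi_6*chi_2, chi_3> = (1/8)[1*(1)*conj(1) + 1*(1)*conj(exp(3*I*pi/4)) + 1*(1)*conj(-I) + 1*(1)*conj(exp(I*pi/4)) + 1*(1)*conj(-1) + 1*(1)*conj(exp(-I*pi/4)) + 1*(1)*conj(I) + 1*(1)*conj(exp(-3*I*pi/4))]
      = (1/8)[(1) + (exp(-3*I*pi/4)) + (I) + (exp(-I*pi/4)) + (-1) + (exp(I*pi/4)) + (-I) + (exp(3*I*pi/4))] = 0/8 = 0
  <chi_6*chi_2, chi_4> = (1/8)[1*(1)*conj(1) + 1*(1)*conj(-1) + 1*(1)*conj(1) + 1*(1)*conj(-1) + 1*(1)*conj(1) + 1*(1)*conj(-1) + 1*(1)*conj(1) + 1*(1)*conj(-1)]
      = (1/8)[(1) + (-1) + (1) + (-1) + (1) + (-1) + (1) + (-1)] = 0/8 = 0
  <chi_6*chi_2, chi_5> = (1/8)[1*(1)*conj(1) + 1*(1)*conj(exp(-3*I*pi/4)) + 1*(1)*conj(I) + 1*(1)*conj(exp(-I*pi/4)) + 1*(1)*conj(-1) + 1*(1)*conj(exp(I*pi/4)) + 1*(1)*conj(-I) + 1*(1)*conj(exp(3*I*pi/4))]
      = (1/8)[(1) + (exp(3*I*pi/4)) + (-I) + (exp(I*pi/4)) + (-1) + (exp(-I*pi/4)) + (I) + (exp(-3*I*pi/4))] = 0/8 = 0
  <chi_6*chi_2, chi_6> = (1/8)[1*(1)*conj(1) + 1*(1)*conj(-I) + 1*(1)*conj(-1) + 1*(1)*conj(I) + 1*(1)*conj(1) + 1*(1)*conj(-I) + 1*(1)*conj(-1) + 1*(1)*conj(I)]
      = (1/8)[(1) + (I) + (-1) + (-I) + (1) + (I) + (-1) + (-I)] = 0/8 = 0
  <chi_6*chi_2, chi_7> = (1/8)[1*(1)*conj(1) + 1*(1)*conj(exp(-I*pi/4)) + 1*(1)*conj(-I) + 1*(1)*conj(exp(-3*I*pi/4)) + 1*(1)*conj(-1) + 1*(1)*conj(exp(3*I*pi/4)) + 1*(1)*conj(I) + 1*(1)*conj(exp(I*pi/4))]
      = (1/8)[(1) + (exp(I*pi/4)) + (I) + (exp(3*I*pi/4)) + (-1) + (exp(-3*I*pi/4)) + (-I) + (exp(-I*pi/4))] = 0/8 = 0
(Exp terms are combined using exp(i*s)*conj(exp(i*t)) = exp(i*(s-t)), and sums of them are collapsed using the identity that for every m > 1 the m distinct m-th roots of unity sum to 0, e.g. 1 + exp(2*I*pi/3) + exp(-2*I*pi/3) = 0.)
Hence the multiplicities are chi_0: 1. Dimension check: dim(chi_6)*dim(chi_2) = 1*1 = 1 and sum (mult * dim) = 1*1 = 1.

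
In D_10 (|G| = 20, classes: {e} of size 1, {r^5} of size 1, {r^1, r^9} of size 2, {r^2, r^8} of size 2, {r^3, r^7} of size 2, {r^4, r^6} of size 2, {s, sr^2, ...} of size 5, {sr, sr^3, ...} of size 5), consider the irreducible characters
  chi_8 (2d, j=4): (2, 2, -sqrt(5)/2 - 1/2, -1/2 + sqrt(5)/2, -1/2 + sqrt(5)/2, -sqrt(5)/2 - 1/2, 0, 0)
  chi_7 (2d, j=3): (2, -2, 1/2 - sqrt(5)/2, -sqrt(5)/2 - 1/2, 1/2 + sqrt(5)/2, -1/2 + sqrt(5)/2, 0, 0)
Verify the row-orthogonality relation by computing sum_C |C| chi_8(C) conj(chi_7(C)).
Sum = 0; so <chi_8, chi_7> = 0 (distinct irreducibles are orthogonal).

Details: Compute term by term over conjugacy classes (|C| * chi_8(C) * conj(chi_7(C))):
  1*(2)*conj(2) + 1*(2)*conj(-2) + 2*(-sqrt(5)/2 - 1/2)*conj(1/2 - sqrt(5)/2) + 2*(-1/2 + sqrt(5)/2)*conj(-sqrt(5)/2 - 1/2) + 2*(-1/2 + sqrt(5)/2)*conj(1/2 + sqrt(5)/2) + 2*(-sqrt(5)/2 - 1/2)*conj(-1/2 + sqrt(5)/2) + 5*(0)*conj(0) + 5*(0)*conj(0)
  = (4) + (-4) + (2) + (-2) + (2) + (-2) + (0) + (0)
  = 0.
Dividing by |G| = 20 gives 0/20 = 0, matching the row-orthogonality relation <chi_8, chi_7> = [chi_8 = chi_7].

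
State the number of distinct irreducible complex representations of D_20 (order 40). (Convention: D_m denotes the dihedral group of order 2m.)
13

Reasoning: The number of irreducible complex representations of a finite group equals its number of conjugacy classes. D_20 has 13 conjugacy classes (n/2 + 3 for n even), so D_20 (order 40) has exactly 13 irreducible complex representations.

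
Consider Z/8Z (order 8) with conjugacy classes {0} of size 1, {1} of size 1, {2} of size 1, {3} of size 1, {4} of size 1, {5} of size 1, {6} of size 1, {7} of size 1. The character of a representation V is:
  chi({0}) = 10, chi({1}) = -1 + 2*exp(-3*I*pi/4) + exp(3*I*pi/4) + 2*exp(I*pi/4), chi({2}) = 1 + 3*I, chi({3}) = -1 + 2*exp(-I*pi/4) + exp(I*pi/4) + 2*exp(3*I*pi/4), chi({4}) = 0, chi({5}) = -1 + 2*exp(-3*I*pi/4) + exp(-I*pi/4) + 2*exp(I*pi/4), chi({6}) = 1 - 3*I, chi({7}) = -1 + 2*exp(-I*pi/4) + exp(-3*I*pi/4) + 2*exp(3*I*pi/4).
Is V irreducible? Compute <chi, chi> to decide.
Not irreducible (reducible): <chi, chi> = 16 > 1.

Explanation: <chi, chi> = (1/|G|) sum_C |C| * |chi(C)|^2 = (1/8)[1*|10|^2 + 1*|-1 + 2*exp(-3*I*pi/4) + exp(3*I*pi/4) + 2*exp(I*pi/4)|^2 + 1*|1 + 3*I|^2 + 1*|-1 + 2*exp(-I*pi/4) + exp(I*pi/4) + 2*exp(3*I*pi/4)|^2 + 1*|0|^2 + 1*|-1 + 2*exp(-3*I*pi/4) + exp(-I*pi/4) + 2*exp(I*pi/4)|^2 + 1*|1 - 3*I|^2 + 1*|-1 + 2*exp(-I*pi/4) + exp(-3*I*pi/4) + 2*exp(3*I*pi/4)|^2]
  = (1/8)[(100) + (2 - 3*exp(3*I*pi/4) - 2*exp(I*pi/4) - 2*exp(-I*pi/4) - 3*exp(-3*I*pi/4)) + (10) + (2 - 3*exp(I*pi/4) - 2*exp(3*I*pi/4) - 2*exp(-3*I*pi/4) - 3*exp(-I*pi/4)) + (0) + (2 - 3*exp(I*pi/4) - 2*exp(3*I*pi/4) - 2*exp(-3*I*pi/4) - 3*exp(-I*pi/4)) + (10) + (2 - 3*exp(3*I*pi/4) - 2*exp(I*pi/4) - 2*exp(-I*pi/4) - 3*exp(-3*I*pi/4))] = 128/8 = 16.
(Exp terms are combined using exp(i*s)*conj(exp(i*t)) = exp(i*(s-t)), and sums of them are collapsed using the identity that for every m > 1 the m distinct m-th roots of unity sum to 0, e.g. 1 + exp(2*I*pi/3) + exp(-2*I*pi/3) = 0.)
A character is irreducible iff <chi, chi> = 1, so this representation is reducible.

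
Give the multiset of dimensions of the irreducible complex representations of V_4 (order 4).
Dimensions: 1, 1, 1, 1

There are 4 irreducibles (= number of conjugacy classes). Their dimensions d_i satisfy sum d_i^2 = |G| = 4: 1 + 1 + 1 + 1 = 4.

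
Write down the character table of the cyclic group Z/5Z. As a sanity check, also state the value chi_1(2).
Character table of Z/5Z (irreps indexed chi_0,...,chi_4 with chi_k(m) = zeta_5^(k*m), zeta_5 = exp(2*pi*i/5)):
  irrep \ class  {0} (size 1)  {1} (size 1)    {2} (size 1)    {3} (size 1)    {4} (size 1)  
  chi_0          1             1               1               1               1             
  chi_1          1             exp(2*I*pi/5)   exp(4*I*pi/5)   exp(-4*I*pi/5)  exp(-2*I*pi/5)
  chi_2          1             exp(4*I*pi/5)   exp(-2*I*pi/5)  exp(2*I*pi/5)   exp(-4*I*pi/5)
  chi_3          1             exp(-4*I*pi/5)  exp(2*I*pi/5)   exp(-2*I*pi/5)  exp(4*I*pi/5) 
  chi_4          1             exp(-2*I*pi/5)  exp(-4*I*pi/5)  exp(4*I*pi/5)   exp(2*I*pi/5) 

Spot check: chi_1(2) = zeta_5^(1*2) = zeta_5^2 = exp(4*I*pi/5).

Proof sketch: Z/5Z is abelian, so all 5 irreducible complex representations are 1-dimensional. They are given by chi_k(m) = zeta_5^(k*m) for k = 0,...,4. Row orthogonality: sum_m chi_k(m) conj(chi_l(m)) = 5 * [k = l].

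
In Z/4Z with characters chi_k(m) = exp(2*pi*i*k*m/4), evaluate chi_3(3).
chi_3(3) = zeta_4^9 = I

Derivation: chi_3(3) = zeta_4^(3*3) = zeta_4^9. Since zeta_4^4 = 1, this equals zeta_4^1 = exp(2*pi*i*1/4) = I.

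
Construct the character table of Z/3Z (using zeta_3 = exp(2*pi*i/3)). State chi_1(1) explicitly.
Character table of Z/3Z (irreps indexed chi_0,...,chi_2 with chi_k(m) = zeta_3^(k*m), zeta_3 = exp(2*pi*i/3)):
  irrep \ class  {0} (size 1)  {1} (size 1)    {2} (size 1)  
  chi_0          1             1               1             
  chi_1          1             exp(2*I*pi/3)   exp(-2*I*pi/3)
  chi_2          1             exp(-2*I*pi/3)  exp(2*I*pi/3) 

Spot check: chi_1(1) = zeta_3^(1*1) = zeta_3^1 = exp(2*I*pi/3).

Explanation: Z/3Z is abelian, so all 3 irreducible complex representations are 1-dimensional. They are given by chi_k(m) = zeta_3^(k*m) for k = 0,...,2. Row orthogonality: sum_m chi_k(m) conj(chi_l(m)) = 3 * [k = l].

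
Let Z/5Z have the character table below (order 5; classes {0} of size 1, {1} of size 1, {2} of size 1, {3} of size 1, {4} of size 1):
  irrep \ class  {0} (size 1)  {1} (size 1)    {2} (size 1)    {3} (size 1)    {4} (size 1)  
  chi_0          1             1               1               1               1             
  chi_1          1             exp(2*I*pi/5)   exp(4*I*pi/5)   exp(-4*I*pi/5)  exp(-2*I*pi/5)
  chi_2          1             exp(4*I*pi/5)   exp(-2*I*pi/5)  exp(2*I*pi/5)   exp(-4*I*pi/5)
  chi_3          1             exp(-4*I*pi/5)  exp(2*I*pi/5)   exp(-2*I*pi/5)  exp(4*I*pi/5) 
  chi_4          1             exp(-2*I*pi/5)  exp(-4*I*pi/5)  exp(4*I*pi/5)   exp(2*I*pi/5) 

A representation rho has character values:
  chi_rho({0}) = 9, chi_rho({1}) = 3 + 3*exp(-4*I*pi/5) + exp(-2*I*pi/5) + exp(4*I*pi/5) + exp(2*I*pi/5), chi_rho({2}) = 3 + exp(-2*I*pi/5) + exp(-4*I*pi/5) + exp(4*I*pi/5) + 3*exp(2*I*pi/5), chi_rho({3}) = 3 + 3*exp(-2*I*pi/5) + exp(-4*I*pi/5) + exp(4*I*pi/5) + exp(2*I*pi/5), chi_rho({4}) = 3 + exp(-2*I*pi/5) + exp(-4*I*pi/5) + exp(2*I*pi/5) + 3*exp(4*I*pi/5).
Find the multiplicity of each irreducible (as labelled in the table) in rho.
Multiplicities: chi_0: 3, chi_1: 1, chi_2: 1, chi_3: 3, chi_4: 1.

Working: Use <chi_rho, chi> = (1/|G|) sum_C |C| * chi_rho(C) * conj(chi(C)) with |G| = 5 for each irreducible chi in the table:
  <chi_rho, chi_0> = (1/5)[1*(9)*conj(1) + 1*(3 + 3*exp(-4*I*pi/5) + exp(-2*I*pi/5) + exp(4*I*pi/5) + exp(2*I*pi/5))*conj(1) + 1*(3 + exp(-2*I*pi/5) + exp(-4*I*pi/5) + exp(4*I*pi/5) + 3*exp(2*I*pi/5))*conj(1) + 1*(3 + 3*exp(-2*I*pi/5) + exp(-4*I*pi/5) + exp(4*I*pi/5) + exp(2*I*pi/5))*conj(1) + 1*(3 + exp(-2*I*pi/5) + exp(-4*I*pi/5) + exp(2*I*pi/5) + 3*exp(4*I*pi/5))*conj(1)]
      = (1/5)[(9) + (3 + 3*exp(-4*I*pi/5) + exp(-2*I*pi/5) + exp(4*I*pi/5) + exp(2*I*pi/5)) + (3 + exp(-2*I*pi/5) + exp(-4*I*pi/5) + exp(4*I*pi/5) + 3*exp(2*I*pi/5)) + (3 + 3*exp(-2*I*pi/5) + exp(-4*I*pi/5) + exp(4*I*pi/5) + exp(2*I*pi/5)) + (3 + exp(-2*I*pi/5) + exp(-4*I*pi/5) + exp(2*I*pi/5) + 3*exp(4*I*pi/5))] = 15/5 = 3
  <chi_rho, chi_1> = (1/5)[1*(9)*conj(1) + 1*(3 + 3*exp(-4*I*pi/5) + exp(-2*I*pi/5) + exp(4*I*pi/5) + exp(2*I*pi/5))*conj(exp(2*I*pi/5)) + 1*(3 + exp(-2*I*pi/5) + exp(-4*I*pi/5) + exp(4*I*pi/5) + 3*exp(2*I*pi/5))*conj(exp(4*I*pi/5)) + 1*(3 + 3*exp(-2*I*pi/5) + exp(-4*I*pi/5) + exp(4*I*pi/5) + exp(2*I*pi/5))*conj(exp(-4*I*pi/5)) + 1*(3 + exp(-2*I*pi/5) + exp(-4*I*pi/5) + exp(2*I*pi/5) + 3*exp(4*I*pi/5))*conj(exp(-2*I*pi/5))]
      = (1/5)[(9) + (1 + 3*exp(-2*I*pi/5) + exp(-4*I*pi/5) + exp(2*I*pi/5) + 3*exp(4*I*pi/5)) + (1 + 3*exp(-2*I*pi/5) + 3*exp(-4*I*pi/5) + exp(4*I*pi/5) + exp(2*I*pi/5)) + (1 + exp(-2*I*pi/5) + exp(-4*I*pi/5) + 3*exp(4*I*pi/5) + 3*exp(2*I*pi/5)) + (1 + 3*exp(-4*I*pi/5) + exp(-2*I*pi/5) + exp(4*I*pi/5) + 3*exp(2*I*pi/5))] = 5/5 = 1
  <chi_rho, chi_2> = (1/5)[1*(9)*conj(1) + 1*(3 + 3*exp(-4*I*pi/5) + exp(-2*I*pi/5) + exp(4*I*pi/5) + exp(2*I*pi/5))*conj(exp(4*I*pi/5)) + 1*(3 + exp(-2*I*pi/5) + exp(-4*I*pi/5) + exp(4*I*pi/5) + 3*exp(2*I*pi/5))*conj(exp(-2*I*pi/5)) + 1*(3 + 3*exp(-2*I*pi/5) + exp(-4*I*pi/5) + exp(4*I*pi/5) + exp(2*I*pi/5))*conj(exp(2*I*pi/5)) + 1*(3 + exp(-2*I*pi/5) + exp(-4*I*pi/5) + exp(2*I*pi/5) + 3*exp(4*I*pi/5))*conj(exp(-4*I*pi/5))]
      = (1/5)[(9) + (1 + 3*exp(-4*I*pi/5) + exp(-2*I*pi/5) + exp(4*I*pi/5) + 3*exp(2*I*pi/5)) + (1 + exp(-2*I*pi/5) + exp(-4*I*pi/5) + 3*exp(4*I*pi/5) + 3*exp(2*I*pi/5)) + (1 + 3*exp(-2*I*pi/5) + 3*exp(-4*I*pi/5) + exp(4*I*pi/5) + exp(2*I*pi/5)) + (1 + 3*exp(-2*I*pi/5) + exp(-4*I*pi/5) + exp(2*I*pi/5) + 3*exp(4*I*pi/5))] = 5/5 = 1
  <chi_rho, chi_3> = (1/5)[1*(9)*conj(1) + 1*(3 + 3*exp(-4*I*pi/5) + exp(-2*I*pi/5) + exp(4*I*pi/5) + exp(2*I*pi/5))*conj(exp(-4*I*pi/5)) + 1*(3 + exp(-2*I*pi/5) + exp(-4*I*pi/5) + exp(4*I*pi/5) + 3*exp(2*I*pi/5))*conj(exp(2*I*pi/5)) + 1*(3 + 3*exp(-2*I*pi/5) + exp(-4*I*pi/5) + exp(4*I*pi/5) + exp(2*I*pi/5))*conj(exp(-2*I*pi/5)) + 1*(3 + exp(-2*I*pi/5) + exp(-4*I*pi/5) + exp(2*I*pi/5) + 3*exp(4*I*pi/5))*conj(exp(4*I*pi/5))]
      = (1/5)[(9) + (3 + exp(-2*I*pi/5) + exp(-4*I*pi/5) + exp(2*I*pi/5) + 3*exp(4*I*pi/5)) + (3 + 3*exp(-2*I*pi/5) + exp(-4*I*pi/5) + exp(4*I*pi/5) + exp(2*I*pi/5)) + (3 + exp(-2*I*pi/5) + exp(-4*I*pi/5) + exp(4*I*pi/5) + 3*exp(2*I*pi/5)) + (3 + 3*exp(-4*I*pi/5) + exp(-2*I*pi/5) + exp(4*I*pi/5) + exp(2*I*pi/5))] = 15/5 = 3
  <chi_rho, chi_4> = (1/5)[1*(9)*conj(1) + 1*(3 + 3*exp(-4*I*pi/5) + exp(-2*I*pi/5) + exp(4*I*pi/5) + exp(2*I*pi/5))*conj(exp(-2*I*pi/5)) + 1*(3 + exp(-2*I*pi/5) + exp(-4*I*pi/5) + exp(4*I*pi/5) + 3*exp(2*I*pi/5))*conj(exp(-4*I*pi/5)) + 1*(3 + 3*exp(-2*I*pi/5) + exp(-4*I*pi/5) + exp(4*I*pi/5) + exp(2*I*pi/5))*conj(exp(4*I*pi/5)) + 1*(3 + exp(-2*I*pi/5) + exp(-4*I*pi/5) + exp(2*I*pi/5) + 3*exp(4*I*pi/5))*conj(exp(2*I*pi/5))]
      = (1/5)[(9) + (1 + 3*exp(-2*I*pi/5) + exp(-4*I*pi/5) + exp(4*I*pi/5) + 3*exp(2*I*pi/5)) + (1 + 3*exp(-4*I*pi/5) + exp(-2*I*pi/5) + exp(2*I*pi/5) + 3*exp(4*I*pi/5)) + (1 + 3*exp(-4*I*pi/5) + exp(-2*I*pi/5) + exp(2*I*pi/5) + 3*exp(4*I*pi/5)) + (1 + 3*exp(-2*I*pi/5) + exp(-4*I*pi/5) + exp(4*I*pi/5) + 3*exp(2*I*pi/5))] = 5/5 = 1
(Exp terms are combined using exp(i*s)*conj(exp(i*t)) = exp(i*(s-t)), and sums of them are collapsed using the identity that for every m > 1 the m distinct m-th roots of unity sum to 0, e.g. 1 + exp(2*I*pi/3) + exp(-2*I*pi/3) = 0.)
Dimension check: dim(rho) = sum (mult * dim) = 3*1 + 1*1 + 1*1 + 3*1 + 1*1 = 9 = chi_rho(e) = 9.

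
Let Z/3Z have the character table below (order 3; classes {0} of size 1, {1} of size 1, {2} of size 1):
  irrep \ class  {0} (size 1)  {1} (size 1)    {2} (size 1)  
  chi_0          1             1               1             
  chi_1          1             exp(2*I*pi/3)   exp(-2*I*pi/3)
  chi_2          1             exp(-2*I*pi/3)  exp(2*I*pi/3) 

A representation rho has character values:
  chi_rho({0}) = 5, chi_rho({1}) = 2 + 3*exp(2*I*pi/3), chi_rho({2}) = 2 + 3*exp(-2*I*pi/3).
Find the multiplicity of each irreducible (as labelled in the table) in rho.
Multiplicities: chi_0: 2, chi_1: 3, chi_2: 0.

Argument: Use <chi_rho, chi> = (1/|G|) sum_C |C| * chi_rho(C) * conj(chi(C)) with |G| = 3 for each irreducible chi in the table:
  <chi_rho, chi_0> = (1/3)[1*(5)*conj(1) + 1*(2 + 3*exp(2*I*pi/3))*conj(1) + 1*(2 + 3*exp(-2*I*pi/3))*conj(1)]
      = (1/3)[(5) + (2 + 3*exp(2*I*pi/3)) + (2 + 3*exp(-2*I*pi/3))] = 6/3 = 2
  <chi_rho, chi_1> = (1/3)[1*(5)*conj(1) + 1*(2 + 3*exp(2*I*pi/3))*conj(exp(2*I*pi/3)) + 1*(2 + 3*exp(-2*I*pi/3))*conj(exp(-2*I*pi/3))]
      = (1/3)[(5) + (3 + 2*exp(-2*I*pi/3)) + (3 + 2*exp(2*I*pi/3))] = 9/3 = 3
  <chi_rho, chi_2> = (1/3)[1*(5)*conj(1) + 1*(2 + 3*exp(2*I*pi/3))*conj(exp(-2*I*pi/3)) + 1*(2 + 3*exp(-2*I*pi/3))*conj(exp(2*I*pi/3))]
      = (1/3)[(5) + (3*exp(-2*I*pi/3) + 2*exp(2*I*pi/3)) + (2*exp(-2*I*pi/3) + 3*exp(2*I*pi/3))] = 0/3 = 0
(Exp terms are combined using exp(i*s)*conj(exp(i*t)) = exp(i*(s-t)), and sums of them are collapsed using the identity that for every m > 1 the m distinct m-th roots of unity sum to 0, e.g. 1 + exp(2*I*pi/3) + exp(-2*I*pi/3) = 0.)
Dimension check: dim(rho) = sum (mult * dim) = 2*1 + 3*1 + 0*1 = 5 = chi_rho(e) = 5.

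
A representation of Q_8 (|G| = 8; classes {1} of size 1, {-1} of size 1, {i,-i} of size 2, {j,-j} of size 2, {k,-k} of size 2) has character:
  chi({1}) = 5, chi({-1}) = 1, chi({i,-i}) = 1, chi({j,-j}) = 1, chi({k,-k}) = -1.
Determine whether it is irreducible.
Not irreducible (reducible): <chi, chi> = 4 > 1.

Explanation: <chi, chi> = (1/|G|) sum_C |C| * |chi(C)|^2 = (1/8)[1*|5|^2 + 1*|1|^2 + 2*|1|^2 + 2*|1|^2 + 2*|-1|^2]
  = (1/8)[(25) + (1) + (2) + (2) + (2)] = 32/8 = 4.
A character is irreducible iff <chi, chi> = 1, so this representation is reducible.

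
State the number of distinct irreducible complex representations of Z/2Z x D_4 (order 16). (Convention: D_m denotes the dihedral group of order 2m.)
10

The number of irreducible complex representations of a finite group equals its number of conjugacy classes. For a direct product, #classes(G x H) = #classes(G) * #classes(H). Z/2Z has 2 classes (abelian), D_4 has 5 classes, so 2 * 5 = 10, so Z/2Z x D_4 (order 16) has exactly 10 irreducible complex representations.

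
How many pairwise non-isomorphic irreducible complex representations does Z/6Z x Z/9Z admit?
54

Proof sketch: The number of irreducible complex representations of a finite group equals its number of conjugacy classes. Z/6Z x Z/9Z is abelian of order 54, so every element is its own conjugacy class: 54 classes, so Z/6Z x Z/9Z (order 54) has exactly 54 irreducible complex representations.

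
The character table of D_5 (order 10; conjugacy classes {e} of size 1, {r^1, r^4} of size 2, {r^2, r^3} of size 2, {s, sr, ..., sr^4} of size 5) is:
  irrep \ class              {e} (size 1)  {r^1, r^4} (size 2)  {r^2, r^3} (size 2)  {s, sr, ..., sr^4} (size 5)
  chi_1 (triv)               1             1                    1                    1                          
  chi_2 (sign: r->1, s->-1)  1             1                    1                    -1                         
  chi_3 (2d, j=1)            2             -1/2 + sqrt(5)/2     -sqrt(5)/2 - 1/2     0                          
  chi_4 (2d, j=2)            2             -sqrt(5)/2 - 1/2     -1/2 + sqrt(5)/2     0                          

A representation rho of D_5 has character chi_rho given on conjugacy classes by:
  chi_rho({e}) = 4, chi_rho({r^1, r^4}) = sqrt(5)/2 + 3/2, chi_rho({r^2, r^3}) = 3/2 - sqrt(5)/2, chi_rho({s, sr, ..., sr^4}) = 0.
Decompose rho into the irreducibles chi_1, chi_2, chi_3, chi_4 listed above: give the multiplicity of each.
Multiplicities: chi_1: 1, chi_2: 1, chi_3: 1, chi_4: 0.

Solution. Use <chi_rho, chi> = (1/|G|) sum_C |C| * chi_rho(C) * conj(chi(C)) with |G| = 10 for each irreducible chi in the table:
  <chi_rho, chi_1> = (1/10)[1*(4)*conj(1) + 2*(sqrt(5)/2 + 3/2)*conj(1) + 2*(3/2 - sqrt(5)/2)*conj(1) + 5*(0)*conj(1)]
      = (1/10)[(4) + (sqrt(5) + 3) + (3 - sqrt(5)) + (0)] = 10/10 = 1
  <chi_rho, chi_2> = (1/10)[1*(4)*conj(1) + 2*(sqrt(5)/2 + 3/2)*conj(1) + 2*(3/2 - sqrt(5)/2)*conj(1) + 5*(0)*conj(-1)]
      = (1/10)[(4) + (sqrt(5) + 3) + (3 - sqrt(5)) + (0)] = 10/10 = 1
  <chi_rho, chi_3> = (1/10)[1*(4)*conj(2) + 2*(sqrt(5)/2 + 3/2)*conj(-1/2 + sqrt(5)/2) + 2*(3/2 - sqrt(5)/2)*conj(-sqrt(5)/2 - 1/2) + 5*(0)*conj(0)]
      = (1/10)[(8) + (1 + sqrt(5)) + (1 - sqrt(5)) + (0)] = 10/10 = 1
  <chi_rho, chi_4> = (1/10)[1*(4)*conj(2) + 2*(sqrt(5)/2 + 3/2)*conj(-sqrt(5)/2 - 1/2) + 2*(3/2 - sqrt(5)/2)*conj(-1/2 + sqrt(5)/2) + 5*(0)*conj(0)]
      = (1/10)[(8) + (-2*sqrt(5) - 4) + (-4 + 2*sqrt(5)) + (0)] = 0/10 = 0
Dimension check: dim(rho) = sum (mult * dim) = 1*1 + 1*1 + 1*2 + 0*2 = 4 = chi_rho(e) = 4.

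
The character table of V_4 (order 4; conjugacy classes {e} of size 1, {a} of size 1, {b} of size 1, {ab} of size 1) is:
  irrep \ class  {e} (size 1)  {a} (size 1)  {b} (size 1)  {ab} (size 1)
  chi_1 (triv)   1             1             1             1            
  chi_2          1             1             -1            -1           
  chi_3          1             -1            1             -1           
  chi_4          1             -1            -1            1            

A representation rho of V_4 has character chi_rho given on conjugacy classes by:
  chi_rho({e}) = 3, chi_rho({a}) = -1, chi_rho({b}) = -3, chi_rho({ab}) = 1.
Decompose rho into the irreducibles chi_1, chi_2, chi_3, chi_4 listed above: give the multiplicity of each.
Multiplicities: chi_1: 0, chi_2: 1, chi_3: 0, chi_4: 2.

Proof sketch: Use <chi_rho, chi> = (1/|G|) sum_C |C| * chi_rho(C) * conj(chi(C)) with |G| = 4 for each irreducible chi in the table:
  <chi_rho, chi_1> = (1/4)[1*(3)*conj(1) + 1*(-1)*conj(1) + 1*(-3)*conj(1) + 1*(1)*conj(1)]
      = (1/4)[(3) + (-1) + (-3) + (1)] = 0/4 = 0
  <chi_rho, chi_2> = (1/4)[1*(3)*conj(1) + 1*(-1)*conj(1) + 1*(-3)*conj(-1) + 1*(1)*conj(-1)]
      = (1/4)[(3) + (-1) + (3) + (-1)] = 4/4 = 1
  <chi_rho, chi_3> = (1/4)[1*(3)*conj(1) + 1*(-1)*conj(-1) + 1*(-3)*conj(1) + 1*(1)*conj(-1)]
      = (1/4)[(3) + (1) + (-3) + (-1)] = 0/4 = 0
  <chi_rho, chi_4> = (1/4)[1*(3)*conj(1) + 1*(-1)*conj(-1) + 1*(-3)*conj(-1) + 1*(1)*conj(1)]
      = (1/4)[(3) + (1) + (3) + (1)] = 8/4 = 2
Dimension check: dim(rho) = sum (mult * dim) = 0*1 + 1*1 + 0*1 + 2*1 = 3 = chi_rho(e) = 3.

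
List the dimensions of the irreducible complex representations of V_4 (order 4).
Dimensions: 1, 1, 1, 1

Derivation: There are 4 irreducibles (= number of conjugacy classes). Their dimensions d_i satisfy sum d_i^2 = |G| = 4: 1 + 1 + 1 + 1 = 4.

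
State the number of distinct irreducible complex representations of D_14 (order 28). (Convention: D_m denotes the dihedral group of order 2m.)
10

Working: The number of irreducible complex representations of a finite group equals its number of conjugacy classes. D_14 has 10 conjugacy classes (n/2 + 3 for n even), so D_14 (order 28) has exactly 10 irreducible complex representations.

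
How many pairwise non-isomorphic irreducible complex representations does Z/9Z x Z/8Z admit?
72

Justification: The number of irreducible complex representations of a finite group equals its number of conjugacy classes. Z/9Z x Z/8Z is abelian of order 72, so every element is its own conjugacy class: 72 classes, so Z/9Z x Z/8Z (order 72) has exactly 72 irreducible complex representations.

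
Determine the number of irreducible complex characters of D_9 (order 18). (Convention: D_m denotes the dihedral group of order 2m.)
6

Details: The number of irreducible complex representations of a finite group equals its number of conjugacy classes. D_9 has 6 conjugacy classes ((n+3)/2 for n odd), so D_9 (order 18) has exactly 6 irreducible complex representations.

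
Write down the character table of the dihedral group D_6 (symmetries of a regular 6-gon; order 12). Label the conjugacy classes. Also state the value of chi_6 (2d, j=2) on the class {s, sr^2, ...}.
Conjugacy classes: {e} of size 1, {r^3} of size 1, {r^1, r^5} of size 2, {r^2, r^4} of size 2, {s, sr^2, ...} of size 3, {sr, sr^3, ...} of size 3.
Character table:
  irrep \ class              {e} (size 1)  {r^3} (size 1)  {r^1, r^5} (size 2)  {r^2, r^4} (size 2)  {s, sr^2, ...} (size 3)  {sr, sr^3, ...} (size 3)
  chi_1 (triv)               1             1               1                    1                    1                        1                       
  chi_2 (sign: r->1, s->-1)  1             1               1                    1                    -1                       -1                      
  chi_3 (r->-1, s->1)        1             -1              -1                   1                    1                        -1                      
  chi_4 (r->-1, s->-1)       1             -1              -1                   1                    -1                       1                       
  chi_5 (2d, j=1)            2             -2              1                    -1                   0                        0                       
  chi_6 (2d, j=2)            2             2               -1                   -1                   0                        0                       

Spot check: chi_6 (2d, j=2) on {s, sr^2, ...} = 0.

Argument: D_6 has order 2*6 = 12 with 6 conjugacy classes, hence 6 irreducibles. Sum of squared dims 1 + 1 + 1 + 1 + 4 + 4 = 12 = |G|. Linear characters come from the abelianisation; the 2-dimensional irreps have character r^k -> 2*cos(2*pi*j*k/6), reflections -> 0.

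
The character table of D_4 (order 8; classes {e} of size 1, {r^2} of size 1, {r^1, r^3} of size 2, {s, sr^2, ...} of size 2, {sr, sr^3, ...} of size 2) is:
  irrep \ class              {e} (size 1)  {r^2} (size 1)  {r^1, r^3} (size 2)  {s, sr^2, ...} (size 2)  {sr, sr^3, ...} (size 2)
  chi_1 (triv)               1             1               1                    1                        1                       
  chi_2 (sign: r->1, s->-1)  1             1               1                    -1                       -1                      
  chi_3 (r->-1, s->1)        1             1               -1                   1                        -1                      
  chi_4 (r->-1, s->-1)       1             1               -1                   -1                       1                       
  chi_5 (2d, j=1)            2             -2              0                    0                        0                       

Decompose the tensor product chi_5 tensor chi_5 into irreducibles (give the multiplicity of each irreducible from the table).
chi_5 tensor chi_5 = chi_1 + chi_2 + chi_3 + chi_4 (all other irreducibles have multiplicity 0).

Details: The character of a tensor product is the pointwise product (chi_5 * chi_5)(C) = chi_5(C) * chi_5(C):
  {e}: (2)*(2), {r^2}: (-2)*(-2), {r^1, r^3}: (0)*(0), {s, sr^2, ...}: (0)*(0), {sr, sr^3, ...}: (0)*(0)
so (chi_5 * chi_5) takes values
  {e} -> 4, {r^2} -> 4, {r^1, r^3} -> 0, {s, sr^2, ...} -> 0, {sr, sr^3, ...} -> 0.
Now take the inner product of this character with each irreducible chi from the table, <chi_5*chi_5, chi> = (1/8) sum_C |C| (chi_5*chi_5)(C) conj(chi(C)):
  <chi_5*chi_5, chi_1> = (1/8)[1*(4)*conj(1) + 1*(4)*conj(1) + 2*(0)*conj(1) + 2*(0)*conj(1) + 2*(0)*conj(1)]
      = (1/8)[(4) + (4) + (0) + (0) + (0)] = 8/8 = 1
  <chi_5*chi_5, chi_2> = (1/8)[1*(4)*conj(1) + 1*(4)*conj(1) + 2*(0)*conj(1) + 2*(0)*conj(-1) + 2*(0)*conj(-1)]
      = (1/8)[(4) + (4) + (0) + (0) + (0)] = 8/8 = 1
  <chi_5*chi_5, chi_3> = (1/8)[1*(4)*conj(1) + 1*(4)*conj(1) + 2*(0)*conj(-1) + 2*(0)*conj(1) + 2*(0)*conj(-1)]
      = (1/8)[(4) + (4) + (0) + (0) + (0)] = 8/8 = 1
  <chi_5*chi_5, chi_4> = (1/8)[1*(4)*conj(1) + 1*(4)*conj(1) + 2*(0)*conj(-1) + 2*(0)*conj(-1) + 2*(0)*conj(1)]
      = (1/8)[(4) + (4) + (0) + (0) + (0)] = 8/8 = 1
  <chi_5*chi_5, chi_5> = (1/8)[1*(4)*conj(2) + 1*(4)*conj(-2) + 2*(0)*conj(0) + 2*(0)*conj(0) + 2*(0)*conj(0)]
      = (1/8)[(8) + (-8) + (0) + (0) + (0)] = 0/8 = 0
Hence the multiplicities are chi_1: 1, chi_2: 1, chi_3: 1, chi_4: 1. Dimension check: dim(chi_5)*dim(chi_5) = 2*2 = 4 and sum (mult * dim) = 1*1 + 1*1 + 1*1 + 1*1 = 4.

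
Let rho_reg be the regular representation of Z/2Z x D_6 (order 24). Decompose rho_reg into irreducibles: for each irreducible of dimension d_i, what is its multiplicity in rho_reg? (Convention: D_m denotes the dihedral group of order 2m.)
Each irreducible V_i of dimension d_i appears with multiplicity d_i, i.e. rho_reg = (direct sum over all irreducibles V_i) d_i V_i. The irreducible dimensions for Z/2Z x D_6 are 1, 1, 1, 1, 1, 1, 1, 1, 2, 2, 2, 2: 8 irreducibles of dimension 1, each with multiplicity 1; 4 irreducibles of dimension 2, each with multiplicity 2. Total dimension 8*1*1 + 4*2*2 = 24 = |G|.

Details: General theorem: in the regular representation of a finite group G, each irreducible appears with multiplicity equal to its dimension. Check: dim(rho_reg) = sum d_i^2 = 1 + 1 + 1 + 1 + 1 + 1 + 1 + 1 + 4 + 4 + 4 + 4 = 24 = |G|.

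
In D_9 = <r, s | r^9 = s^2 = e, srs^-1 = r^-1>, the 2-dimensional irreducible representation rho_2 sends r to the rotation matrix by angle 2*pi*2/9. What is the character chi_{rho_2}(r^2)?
chi_{rho_2}(r^2) = 2*cos(2*pi*2*2/9) = -2*cos(pi/9)

Working: rho_2(r^2) is rotation by angle 2*pi*2*2/9, whose trace is 2*cos(2*pi*2*2/9) = -2*cos(pi/9).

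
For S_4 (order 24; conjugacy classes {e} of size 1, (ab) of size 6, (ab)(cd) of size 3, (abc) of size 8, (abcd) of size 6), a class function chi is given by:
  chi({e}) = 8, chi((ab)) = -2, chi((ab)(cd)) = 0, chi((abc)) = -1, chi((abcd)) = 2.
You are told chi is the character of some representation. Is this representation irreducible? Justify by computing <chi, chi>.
Not irreducible (reducible): <chi, chi> = 5 > 1.

Justification: <chi, chi> = (1/|G|) sum_C |C| * |chi(C)|^2 = (1/24)[1*|8|^2 + 6*|-2|^2 + 3*|0|^2 + 8*|-1|^2 + 6*|2|^2]
  = (1/24)[(64) + (24) + (0) + (8) + (24)] = 120/24 = 5.
A character is irreducible iff <chi, chi> = 1, so this representation is reducible.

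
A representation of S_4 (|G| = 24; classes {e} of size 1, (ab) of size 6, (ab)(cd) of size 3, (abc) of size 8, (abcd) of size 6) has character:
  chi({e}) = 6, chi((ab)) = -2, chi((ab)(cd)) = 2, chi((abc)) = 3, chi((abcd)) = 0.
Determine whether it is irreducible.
Not irreducible (reducible): <chi, chi> = 6 > 1.

Working: <chi, chi> = (1/|G|) sum_C |C| * |chi(C)|^2 = (1/24)[1*|6|^2 + 6*|-2|^2 + 3*|2|^2 + 8*|3|^2 + 6*|0|^2]
  = (1/24)[(36) + (24) + (12) + (72) + (0)] = 144/24 = 6.
A character is irreducible iff <chi, chi> = 1, so this representation is reducible.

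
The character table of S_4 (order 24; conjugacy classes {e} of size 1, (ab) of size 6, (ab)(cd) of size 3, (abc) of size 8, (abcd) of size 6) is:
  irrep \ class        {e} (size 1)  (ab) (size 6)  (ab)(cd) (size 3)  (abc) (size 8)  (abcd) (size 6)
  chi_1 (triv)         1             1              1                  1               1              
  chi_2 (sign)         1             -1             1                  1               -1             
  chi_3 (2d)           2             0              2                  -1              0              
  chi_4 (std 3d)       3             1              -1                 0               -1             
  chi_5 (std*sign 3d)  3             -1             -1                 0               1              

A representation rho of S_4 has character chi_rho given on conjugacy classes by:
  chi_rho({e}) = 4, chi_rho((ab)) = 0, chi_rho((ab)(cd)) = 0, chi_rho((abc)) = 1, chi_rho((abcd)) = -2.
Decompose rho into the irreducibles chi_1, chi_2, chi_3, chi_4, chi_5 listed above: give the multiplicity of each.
Multiplicities: chi_1: 0, chi_2: 1, chi_3: 0, chi_4: 1, chi_5: 0.

Reasoning: Use <chi_rho, chi> = (1/|G|) sum_C |C| * chi_rho(C) * conj(chi(C)) with |G| = 24 for each irreducible chi in the table:
  <chi_rho, chi_1> = (1/24)[1*(4)*conj(1) + 6*(0)*conj(1) + 3*(0)*conj(1) + 8*(1)*conj(1) + 6*(-2)*conj(1)]
      = (1/24)[(4) + (0) + (0) + (8) + (-12)] = 0/24 = 0
  <chi_rho, chi_2> = (1/24)[1*(4)*conj(1) + 6*(0)*conj(-1) + 3*(0)*conj(1) + 8*(1)*conj(1) + 6*(-2)*conj(-1)]
      = (1/24)[(4) + (0) + (0) + (8) + (12)] = 24/24 = 1
  <chi_rho, chi_3> = (1/24)[1*(4)*conj(2) + 6*(0)*conj(0) + 3*(0)*conj(2) + 8*(1)*conj(-1) + 6*(-2)*conj(0)]
      = (1/24)[(8) + (0) + (0) + (-8) + (0)] = 0/24 = 0
  <chi_rho, chi_4> = (1/24)[1*(4)*conj(3) + 6*(0)*conj(1) + 3*(0)*conj(-1) + 8*(1)*conj(0) + 6*(-2)*conj(-1)]
      = (1/24)[(12) + (0) + (0) + (0) + (12)] = 24/24 = 1
  <chi_rho, chi_5> = (1/24)[1*(4)*conj(3) + 6*(0)*conj(-1) + 3*(0)*conj(-1) + 8*(1)*conj(0) + 6*(-2)*conj(1)]
      = (1/24)[(12) + (0) + (0) + (0) + (-12)] = 0/24 = 0
Dimension check: dim(rho) = sum (mult * dim) = 0*1 + 1*1 + 0*2 + 1*3 + 0*3 = 4 = chi_rho(e) = 4.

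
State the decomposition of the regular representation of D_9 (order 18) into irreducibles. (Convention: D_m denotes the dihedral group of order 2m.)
Each irreducible V_i of dimension d_i appears with multiplicity d_i, i.e. rho_reg = (direct sum over all irreducibles V_i) d_i V_i. The irreducible dimensions for D_9 are 1, 1, 2, 2, 2, 2: 2 irreducibles of dimension 1, each with multiplicity 1; 4 irreducibles of dimension 2, each with multiplicity 2. Total dimension 2*1*1 + 4*2*2 = 18 = |G|.

Working: General theorem: in the regular representation of a finite group G, each irreducible appears with multiplicity equal to its dimension. Check: dim(rho_reg) = sum d_i^2 = 1 + 1 + 4 + 4 + 4 + 4 = 18 = |G|.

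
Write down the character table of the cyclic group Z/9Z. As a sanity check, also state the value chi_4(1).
Character table of Z/9Z (irreps indexed chi_0,...,chi_8 with chi_k(m) = zeta_9^(k*m), zeta_9 = exp(2*pi*i/9)):
  irrep \ class  {0} (size 1)  {1} (size 1)    {2} (size 1)    {3} (size 1)    {4} (size 1)    {5} (size 1)    {6} (size 1)    {7} (size 1)    {8} (size 1)  
  chi_0          1             1               1               1               1               1               1               1               1             
  chi_1          1             exp(2*I*pi/9)   exp(4*I*pi/9)   exp(2*I*pi/3)   exp(8*I*pi/9)   exp(-8*I*pi/9)  exp(-2*I*pi/3)  exp(-4*I*pi/9)  exp(-2*I*pi/9)
  chi_2          1             exp(4*I*pi/9)   exp(8*I*pi/9)   exp(-2*I*pi/3)  exp(-2*I*pi/9)  exp(2*I*pi/9)   exp(2*I*pi/3)   exp(-8*I*pi/9)  exp(-4*I*pi/9)
  chi_3          1             exp(2*I*pi/3)   exp(-2*I*pi/3)  1               exp(2*I*pi/3)   exp(-2*I*pi/3)  1               exp(2*I*pi/3)   exp(-2*I*pi/3)
  chi_4          1             exp(8*I*pi/9)   exp(-2*I*pi/9)  exp(2*I*pi/3)   exp(-4*I*pi/9)  exp(4*I*pi/9)   exp(-2*I*pi/3)  exp(2*I*pi/9)   exp(-8*I*pi/9)
  chi_5          1             exp(-8*I*pi/9)  exp(2*I*pi/9)   exp(-2*I*pi/3)  exp(4*I*pi/9)   exp(-4*I*pi/9)  exp(2*I*pi/3)   exp(-2*I*pi/9)  exp(8*I*pi/9) 
  chi_6          1             exp(-2*I*pi/3)  exp(2*I*pi/3)   1               exp(-2*I*pi/3)  exp(2*I*pi/3)   1               exp(-2*I*pi/3)  exp(2*I*pi/3) 
  chi_7          1             exp(-4*I*pi/9)  exp(-8*I*pi/9)  exp(2*I*pi/3)   exp(2*I*pi/9)   exp(-2*I*pi/9)  exp(-2*I*pi/3)  exp(8*I*pi/9)   exp(4*I*pi/9) 
  chi_8          1             exp(-2*I*pi/9)  exp(-4*I*pi/9)  exp(-2*I*pi/3)  exp(-8*I*pi/9)  exp(8*I*pi/9)   exp(2*I*pi/3)   exp(4*I*pi/9)   exp(2*I*pi/9) 

Spot check: chi_4(1) = zeta_9^(4*1) = zeta_9^4 = exp(8*I*pi/9).

Proof sketch: Z/9Z is abelian, so all 9 irreducible complex representations are 1-dimensional. They are given by chi_k(m) = zeta_9^(k*m) for k = 0,...,8. Row orthogonality: sum_m chi_k(m) conj(chi_l(m)) = 9 * [k = l].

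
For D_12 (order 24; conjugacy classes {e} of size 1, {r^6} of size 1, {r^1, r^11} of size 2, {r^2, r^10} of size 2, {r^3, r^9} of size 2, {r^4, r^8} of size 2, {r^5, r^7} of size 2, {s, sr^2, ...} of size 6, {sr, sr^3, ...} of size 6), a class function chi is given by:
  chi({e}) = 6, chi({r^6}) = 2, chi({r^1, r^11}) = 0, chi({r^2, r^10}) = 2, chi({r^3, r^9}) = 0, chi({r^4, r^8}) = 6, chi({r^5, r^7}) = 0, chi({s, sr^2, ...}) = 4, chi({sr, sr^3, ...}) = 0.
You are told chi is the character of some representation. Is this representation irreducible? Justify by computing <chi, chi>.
Not irreducible (reducible): <chi, chi> = 9 > 1.

Details: <chi, chi> = (1/|G|) sum_C |C| * |chi(C)|^2 = (1/24)[1*|6|^2 + 1*|2|^2 + 2*|0|^2 + 2*|2|^2 + 2*|0|^2 + 2*|6|^2 + 2*|0|^2 + 6*|4|^2 + 6*|0|^2]
  = (1/24)[(36) + (4) + (0) + (8) + (0) + (72) + (0) + (96) + (0)] = 216/24 = 9.
A character is irreducible iff <chi, chi> = 1, so this representation is reducible.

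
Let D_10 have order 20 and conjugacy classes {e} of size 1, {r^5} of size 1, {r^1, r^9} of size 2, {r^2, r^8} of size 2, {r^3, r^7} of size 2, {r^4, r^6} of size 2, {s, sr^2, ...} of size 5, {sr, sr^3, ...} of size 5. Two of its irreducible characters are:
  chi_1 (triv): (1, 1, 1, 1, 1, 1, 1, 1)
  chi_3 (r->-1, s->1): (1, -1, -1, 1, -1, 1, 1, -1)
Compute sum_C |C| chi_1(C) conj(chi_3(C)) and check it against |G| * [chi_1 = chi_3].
Sum = 0; so <chi_1, chi_3> = 0 (distinct irreducibles are orthogonal).

Why: Compute term by term over conjugacy classes (|C| * chi_1(C) * conj(chi_3(C))):
  1*(1)*conj(1) + 1*(1)*conj(-1) + 2*(1)*conj(-1) + 2*(1)*conj(1) + 2*(1)*conj(-1) + 2*(1)*conj(1) + 5*(1)*conj(1) + 5*(1)*conj(-1)
  = (1) + (-1) + (-2) + (2) + (-2) + (2) + (5) + (-5)
  = 0.
Dividing by |G| = 20 gives 0/20 = 0, matching the row-orthogonality relation <chi_1, chi_3> = [chi_1 = chi_3].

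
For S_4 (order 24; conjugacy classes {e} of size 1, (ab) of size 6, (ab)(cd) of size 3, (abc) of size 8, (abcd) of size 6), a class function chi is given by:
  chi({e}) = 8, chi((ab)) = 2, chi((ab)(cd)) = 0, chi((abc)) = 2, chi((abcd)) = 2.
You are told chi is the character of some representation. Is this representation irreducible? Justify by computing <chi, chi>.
Not irreducible (reducible): <chi, chi> = 6 > 1.

Argument: <chi, chi> = (1/|G|) sum_C |C| * |chi(C)|^2 = (1/24)[1*|8|^2 + 6*|2|^2 + 3*|0|^2 + 8*|2|^2 + 6*|2|^2]
  = (1/24)[(64) + (24) + (0) + (32) + (24)] = 144/24 = 6.
A character is irreducible iff <chi, chi> = 1, so this representation is reducible.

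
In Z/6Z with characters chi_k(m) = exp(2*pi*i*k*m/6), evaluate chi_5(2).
chi_5(2) = zeta_6^10 = exp(-2*I*pi/3)

chi_5(2) = zeta_6^(5*2) = zeta_6^10. Since zeta_6^6 = 1, this equals zeta_6^4 = exp(2*pi*i*4/6) = exp(-2*I*pi/3).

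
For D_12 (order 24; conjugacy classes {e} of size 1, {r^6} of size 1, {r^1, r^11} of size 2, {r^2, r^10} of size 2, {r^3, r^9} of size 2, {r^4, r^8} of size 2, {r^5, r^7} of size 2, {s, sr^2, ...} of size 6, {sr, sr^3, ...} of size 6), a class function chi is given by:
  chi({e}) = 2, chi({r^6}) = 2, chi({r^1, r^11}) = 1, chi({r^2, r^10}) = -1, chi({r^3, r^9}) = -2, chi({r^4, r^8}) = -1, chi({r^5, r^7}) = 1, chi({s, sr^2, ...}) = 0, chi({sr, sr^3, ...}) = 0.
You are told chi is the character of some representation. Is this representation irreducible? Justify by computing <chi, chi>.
Irreducible: <chi, chi> = 1.

Working: <chi, chi> = (1/|G|) sum_C |C| * |chi(C)|^2 = (1/24)[1*|2|^2 + 1*|2|^2 + 2*|1|^2 + 2*|-1|^2 + 2*|-2|^2 + 2*|-1|^2 + 2*|1|^2 + 6*|0|^2 + 6*|0|^2]
  = (1/24)[(4) + (4) + (2) + (2) + (8) + (2) + (2) + (0) + (0)] = 24/24 = 1.
A character is irreducible iff <chi, chi> = 1, so this representation is irreducible.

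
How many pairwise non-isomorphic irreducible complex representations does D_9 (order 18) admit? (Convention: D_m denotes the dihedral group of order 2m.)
6

Explanation: The number of irreducible complex representations of a finite group equals its number of conjugacy classes. D_9 has 6 conjugacy classes ((n+3)/2 for n odd), so D_9 (order 18) has exactly 6 irreducible complex representations.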